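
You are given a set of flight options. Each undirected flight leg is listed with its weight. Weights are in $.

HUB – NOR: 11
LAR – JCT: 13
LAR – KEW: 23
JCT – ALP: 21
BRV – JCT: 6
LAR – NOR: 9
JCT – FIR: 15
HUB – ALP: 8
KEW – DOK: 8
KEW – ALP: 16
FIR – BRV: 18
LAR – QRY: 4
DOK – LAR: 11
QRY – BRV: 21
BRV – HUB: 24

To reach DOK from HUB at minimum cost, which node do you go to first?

NOR

Enumerating some paths:
HUB–NOR–LAR–KEW–DOK: 11+9+23+8 = 51
HUB–ALP–JCT–LAR–DOK: 8+21+13+11 = 53
HUB–NOR–LAR–DOK: 11+9+11 = 31
HUB–ALP–KEW–DOK: 8+16+8 = 32
The minimum is $31 via HUB–NOR–LAR–DOK.
So from HUB the first move is to NOR.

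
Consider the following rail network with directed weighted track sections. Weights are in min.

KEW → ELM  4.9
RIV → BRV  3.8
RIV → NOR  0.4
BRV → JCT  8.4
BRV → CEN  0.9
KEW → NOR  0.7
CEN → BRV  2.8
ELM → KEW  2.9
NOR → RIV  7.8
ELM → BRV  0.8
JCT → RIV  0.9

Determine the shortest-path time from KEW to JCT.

14.1 min

Settle nodes by increasing distance from KEW:
KEW: 0
NOR: 0.7  (via KEW)
ELM: 4.9  (via KEW)
BRV: 5.7  (via ELM)
CEN: 6.6  (via BRV)
RIV: 8.5  (via NOR)
JCT: 14.1  (via BRV)
Shortest route: KEW–ELM–BRV–JCT = 14.1 min.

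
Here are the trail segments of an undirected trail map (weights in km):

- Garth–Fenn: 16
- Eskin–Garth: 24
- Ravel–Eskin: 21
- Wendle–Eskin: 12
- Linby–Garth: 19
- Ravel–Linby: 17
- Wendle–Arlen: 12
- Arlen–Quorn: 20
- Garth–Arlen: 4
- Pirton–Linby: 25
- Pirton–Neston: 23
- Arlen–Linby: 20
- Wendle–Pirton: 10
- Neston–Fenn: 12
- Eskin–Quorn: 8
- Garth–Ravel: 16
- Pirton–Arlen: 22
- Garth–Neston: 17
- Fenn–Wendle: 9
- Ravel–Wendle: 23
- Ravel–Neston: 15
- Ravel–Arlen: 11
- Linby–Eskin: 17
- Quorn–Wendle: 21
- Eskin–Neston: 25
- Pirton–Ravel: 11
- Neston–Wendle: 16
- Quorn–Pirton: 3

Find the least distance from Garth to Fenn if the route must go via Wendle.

Best Garth to Wendle: Garth → Arlen → Wendle costing 16
Best Wendle to Fenn: Wendle → Fenn costing 9
Total via Wendle: 16 + 9 = 25 km.

25 km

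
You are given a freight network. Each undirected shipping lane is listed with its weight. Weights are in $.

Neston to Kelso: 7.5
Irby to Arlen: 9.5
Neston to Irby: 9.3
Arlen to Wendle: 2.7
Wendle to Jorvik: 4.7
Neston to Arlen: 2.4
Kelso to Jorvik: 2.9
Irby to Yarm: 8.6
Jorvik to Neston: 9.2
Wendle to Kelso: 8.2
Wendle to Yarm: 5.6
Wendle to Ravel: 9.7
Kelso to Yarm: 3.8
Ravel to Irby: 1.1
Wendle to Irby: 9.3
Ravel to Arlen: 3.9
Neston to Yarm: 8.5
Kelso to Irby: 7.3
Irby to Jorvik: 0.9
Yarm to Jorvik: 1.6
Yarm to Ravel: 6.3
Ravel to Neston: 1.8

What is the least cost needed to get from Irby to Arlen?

Running Dijkstra from Irby:
Irby: 0
Jorvik: 0.9  (via Irby)
Ravel: 1.1  (via Irby)
Yarm: 2.5  (via Jorvik)
Neston: 2.9  (via Ravel)
Kelso: 3.8  (via Jorvik)
Arlen: 5  (via Ravel)
Shortest route: Irby → Ravel → Arlen = $5.

$5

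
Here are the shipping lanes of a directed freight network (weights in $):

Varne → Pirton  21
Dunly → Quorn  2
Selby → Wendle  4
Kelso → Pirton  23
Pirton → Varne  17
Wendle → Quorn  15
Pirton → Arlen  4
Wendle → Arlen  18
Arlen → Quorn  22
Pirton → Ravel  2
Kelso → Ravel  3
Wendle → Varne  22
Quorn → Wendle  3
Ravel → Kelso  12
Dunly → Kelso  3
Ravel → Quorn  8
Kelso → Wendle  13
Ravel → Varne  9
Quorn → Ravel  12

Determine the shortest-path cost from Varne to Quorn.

$31

Shortest distances from Varne:
Varne: 0
Pirton: 21  (via Varne)
Ravel: 23  (via Pirton)
Arlen: 25  (via Pirton)
Quorn: 31  (via Ravel)
Shortest route: Varne → Pirton → Ravel → Quorn = $31.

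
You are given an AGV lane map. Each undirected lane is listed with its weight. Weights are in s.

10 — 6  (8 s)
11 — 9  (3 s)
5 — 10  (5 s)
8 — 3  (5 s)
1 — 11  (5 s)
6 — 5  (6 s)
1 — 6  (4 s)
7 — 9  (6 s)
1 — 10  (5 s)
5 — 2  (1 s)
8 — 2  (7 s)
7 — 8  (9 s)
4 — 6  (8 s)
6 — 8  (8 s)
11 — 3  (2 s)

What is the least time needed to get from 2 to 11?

14 s

Enumerating some paths:
2 - 8 - 3 - 11: 7+5+2 = 14
2 - 5 - 6 - 1 - 11: 1+6+4+5 = 16
2 - 5 - 6 - 8 - 3 - 11: 1+6+8+5+2 = 22
2 - 5 - 10 - 1 - 11: 1+5+5+5 = 16
Cheapest is 2 - 8 - 3 - 11 at 14 s.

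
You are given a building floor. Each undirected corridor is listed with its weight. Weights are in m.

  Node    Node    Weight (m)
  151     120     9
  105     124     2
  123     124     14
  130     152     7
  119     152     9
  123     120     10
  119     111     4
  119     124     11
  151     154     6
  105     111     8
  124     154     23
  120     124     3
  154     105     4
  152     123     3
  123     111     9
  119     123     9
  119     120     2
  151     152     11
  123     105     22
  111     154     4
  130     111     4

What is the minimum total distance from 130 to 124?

13 m

Compare a few routes:
130–111–105–124: 4+8+2 = 14
130–111–119–120–124: 4+4+2+3 = 13
Cheapest is 130–111–119–120–124 at 13 m.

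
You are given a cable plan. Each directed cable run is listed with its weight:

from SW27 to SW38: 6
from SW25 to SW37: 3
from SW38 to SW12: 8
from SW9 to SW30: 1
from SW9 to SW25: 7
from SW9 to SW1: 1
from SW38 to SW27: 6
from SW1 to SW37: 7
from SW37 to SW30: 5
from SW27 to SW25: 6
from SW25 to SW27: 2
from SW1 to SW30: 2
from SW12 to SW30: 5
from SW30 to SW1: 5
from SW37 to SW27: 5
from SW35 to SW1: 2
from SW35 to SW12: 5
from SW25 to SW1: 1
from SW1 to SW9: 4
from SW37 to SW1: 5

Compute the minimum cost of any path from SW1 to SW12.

26

Running Dijkstra from SW1:
SW1: 0
SW30: 2  (via SW1)
SW9: 4  (via SW1)
SW37: 7  (via SW1)
SW25: 11  (via SW9)
SW27: 12  (via SW37)
SW38: 18  (via SW27)
SW12: 26  (via SW38)
Shortest route: SW1–SW37–SW27–SW38–SW12 = 26.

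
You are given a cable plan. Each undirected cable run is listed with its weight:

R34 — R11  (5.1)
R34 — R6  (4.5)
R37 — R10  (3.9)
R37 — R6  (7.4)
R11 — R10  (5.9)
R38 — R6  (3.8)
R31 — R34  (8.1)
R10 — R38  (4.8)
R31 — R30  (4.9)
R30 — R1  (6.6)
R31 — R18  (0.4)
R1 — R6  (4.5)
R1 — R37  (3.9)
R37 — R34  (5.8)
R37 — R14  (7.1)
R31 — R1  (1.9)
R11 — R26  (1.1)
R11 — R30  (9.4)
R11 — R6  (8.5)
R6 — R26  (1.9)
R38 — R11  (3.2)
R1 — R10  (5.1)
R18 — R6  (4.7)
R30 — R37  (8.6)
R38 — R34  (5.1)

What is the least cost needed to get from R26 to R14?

Settle nodes by increasing distance from R26:
R26: 0
R11: 1.1  (via R26)
R6: 1.9  (via R26)
R38: 4.3  (via R11)
R34: 6.2  (via R11)
R1: 6.4  (via R6)
R18: 6.6  (via R6)
R31: 7  (via R18)
R10: 7  (via R11)
R37: 9.3  (via R6)
R30: 10.5  (via R11)
R14: 16.4  (via R37)
Shortest route: R26 → R6 → R37 → R14 = 16.4.

16.4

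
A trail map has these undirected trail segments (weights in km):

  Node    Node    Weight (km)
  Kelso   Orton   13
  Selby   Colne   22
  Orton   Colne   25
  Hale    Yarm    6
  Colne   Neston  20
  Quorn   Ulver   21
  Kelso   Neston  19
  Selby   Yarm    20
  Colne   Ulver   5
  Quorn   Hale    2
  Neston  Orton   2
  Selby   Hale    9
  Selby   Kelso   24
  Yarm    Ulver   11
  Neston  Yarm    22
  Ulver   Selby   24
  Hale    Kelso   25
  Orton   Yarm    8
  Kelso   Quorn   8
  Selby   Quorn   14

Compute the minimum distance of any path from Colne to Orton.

22 km

Settle nodes by increasing distance from Colne:
Colne: 0
Ulver: 5  (via Colne)
Yarm: 16  (via Ulver)
Neston: 20  (via Colne)
Orton: 22  (via Neston)
Shortest route: Colne–Neston–Orton = 22 km.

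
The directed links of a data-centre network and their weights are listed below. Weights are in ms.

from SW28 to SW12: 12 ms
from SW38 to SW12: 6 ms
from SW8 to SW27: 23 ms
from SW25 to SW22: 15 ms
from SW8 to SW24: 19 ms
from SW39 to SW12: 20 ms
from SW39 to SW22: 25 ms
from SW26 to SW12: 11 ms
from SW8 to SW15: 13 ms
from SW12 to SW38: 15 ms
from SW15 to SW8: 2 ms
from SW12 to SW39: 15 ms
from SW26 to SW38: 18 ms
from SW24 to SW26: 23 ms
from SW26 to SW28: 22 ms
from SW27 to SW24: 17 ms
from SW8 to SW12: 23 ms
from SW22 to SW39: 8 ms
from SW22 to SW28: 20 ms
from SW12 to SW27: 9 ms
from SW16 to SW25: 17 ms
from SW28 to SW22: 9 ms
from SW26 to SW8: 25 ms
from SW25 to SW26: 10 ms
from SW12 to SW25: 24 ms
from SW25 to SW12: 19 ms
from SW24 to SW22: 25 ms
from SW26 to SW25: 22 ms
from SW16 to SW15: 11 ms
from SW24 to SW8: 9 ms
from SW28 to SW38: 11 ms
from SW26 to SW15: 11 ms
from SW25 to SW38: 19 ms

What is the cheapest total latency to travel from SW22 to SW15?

73 ms

Enumerating some paths:
SW22 → SW39 → SW12 → SW25 → SW26 → SW15: 8+20+24+10+11 = 73
SW22 → SW39 → SW12 → SW27 → SW24 → SW8 → SW15: 8+20+9+17+9+13 = 76
Cheapest is SW22 → SW39 → SW12 → SW25 → SW26 → SW15 at 73 ms.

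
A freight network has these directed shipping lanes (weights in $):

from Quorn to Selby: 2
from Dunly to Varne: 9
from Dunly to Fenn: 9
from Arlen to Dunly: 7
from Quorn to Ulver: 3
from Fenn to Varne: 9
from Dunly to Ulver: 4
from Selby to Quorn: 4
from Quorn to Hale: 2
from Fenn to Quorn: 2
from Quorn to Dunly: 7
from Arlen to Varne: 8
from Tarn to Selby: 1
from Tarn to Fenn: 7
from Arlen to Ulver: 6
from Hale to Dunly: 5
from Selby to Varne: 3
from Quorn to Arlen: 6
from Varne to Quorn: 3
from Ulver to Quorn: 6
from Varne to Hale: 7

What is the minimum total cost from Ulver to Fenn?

$22

Enumerating some paths:
Ulver - Quorn - Arlen - Dunly - Fenn: 6+6+7+9 = 28
Ulver - Quorn - Dunly - Fenn: 6+7+9 = 22
The minimum is $22 via Ulver - Quorn - Dunly - Fenn.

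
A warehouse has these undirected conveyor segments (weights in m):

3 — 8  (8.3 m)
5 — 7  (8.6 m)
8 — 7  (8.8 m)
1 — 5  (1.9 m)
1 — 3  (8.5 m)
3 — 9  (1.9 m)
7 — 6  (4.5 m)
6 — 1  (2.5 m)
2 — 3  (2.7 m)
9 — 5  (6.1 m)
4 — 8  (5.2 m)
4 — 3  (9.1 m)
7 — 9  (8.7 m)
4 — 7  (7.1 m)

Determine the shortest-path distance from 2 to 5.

Candidate routes:
2 → 3 → 9 → 5: 2.7+1.9+6.1 = 10.7
2 → 3 → 9 → 7 → 5: 2.7+1.9+8.7+8.6 = 21.9
2 → 3 → 1 → 5: 2.7+8.5+1.9 = 13.1
Cheapest is 2 → 3 → 9 → 5 at 10.7 m.

10.7 m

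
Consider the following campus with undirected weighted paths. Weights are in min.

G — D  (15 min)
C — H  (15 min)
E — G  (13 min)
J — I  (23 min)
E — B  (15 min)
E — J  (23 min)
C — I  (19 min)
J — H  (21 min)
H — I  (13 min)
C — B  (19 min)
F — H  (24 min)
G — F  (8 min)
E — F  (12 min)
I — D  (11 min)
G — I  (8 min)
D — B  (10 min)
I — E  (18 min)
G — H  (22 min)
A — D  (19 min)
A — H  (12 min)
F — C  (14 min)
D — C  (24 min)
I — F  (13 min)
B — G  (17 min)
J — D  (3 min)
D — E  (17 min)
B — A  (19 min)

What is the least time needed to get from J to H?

21 min

Candidate routes:
J → H: 21 = 21
J → D → I → H: 3+11+13 = 27
The minimum is 21 min via J → H.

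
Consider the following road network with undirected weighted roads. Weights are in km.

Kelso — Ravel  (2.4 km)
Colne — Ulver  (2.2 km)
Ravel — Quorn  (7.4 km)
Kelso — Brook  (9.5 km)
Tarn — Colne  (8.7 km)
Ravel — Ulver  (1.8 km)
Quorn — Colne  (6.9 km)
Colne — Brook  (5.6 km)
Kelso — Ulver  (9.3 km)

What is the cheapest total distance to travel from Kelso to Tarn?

15.1 km

Enumerating some paths:
Kelso → Ulver → Colne → Tarn: 9.3+2.2+8.7 = 20.2
Kelso → Ravel → Ulver → Colne → Tarn: 2.4+1.8+2.2+8.7 = 15.1
Kelso → Brook → Colne → Tarn: 9.5+5.6+8.7 = 23.8
Cheapest is Kelso → Ravel → Ulver → Colne → Tarn at 15.1 km.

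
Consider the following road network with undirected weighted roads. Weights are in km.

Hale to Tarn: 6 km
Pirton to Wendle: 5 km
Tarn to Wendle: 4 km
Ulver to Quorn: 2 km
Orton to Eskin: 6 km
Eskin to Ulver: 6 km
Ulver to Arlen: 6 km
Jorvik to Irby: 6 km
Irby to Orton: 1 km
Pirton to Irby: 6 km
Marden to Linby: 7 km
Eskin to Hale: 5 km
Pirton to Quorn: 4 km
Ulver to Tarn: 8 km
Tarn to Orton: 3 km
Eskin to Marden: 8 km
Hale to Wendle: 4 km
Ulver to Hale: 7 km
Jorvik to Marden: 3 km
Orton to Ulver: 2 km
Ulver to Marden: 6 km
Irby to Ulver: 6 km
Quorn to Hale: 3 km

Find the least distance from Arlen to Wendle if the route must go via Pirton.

17 km

Best Arlen to Pirton: Arlen–Ulver–Quorn–Pirton costing 12
Shortest Pirton→Wendle: Pirton–Wendle = 5
Total via Pirton: 12 + 5 = 17 km.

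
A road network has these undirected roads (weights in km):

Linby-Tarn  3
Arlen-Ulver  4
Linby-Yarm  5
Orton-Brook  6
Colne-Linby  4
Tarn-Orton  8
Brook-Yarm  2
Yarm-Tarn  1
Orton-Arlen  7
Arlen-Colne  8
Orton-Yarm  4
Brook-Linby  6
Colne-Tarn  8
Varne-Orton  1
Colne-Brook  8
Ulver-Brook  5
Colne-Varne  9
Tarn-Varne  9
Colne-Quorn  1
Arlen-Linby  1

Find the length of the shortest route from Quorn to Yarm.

9 km

Shortest distances from Quorn:
Quorn: 0
Colne: 1  (via Quorn)
Linby: 5  (via Colne)
Arlen: 6  (via Linby)
Tarn: 8  (via Linby)
Brook: 9  (via Colne)
Yarm: 9  (via Tarn)
Shortest route: Quorn–Colne–Linby–Tarn–Yarm = 9 km.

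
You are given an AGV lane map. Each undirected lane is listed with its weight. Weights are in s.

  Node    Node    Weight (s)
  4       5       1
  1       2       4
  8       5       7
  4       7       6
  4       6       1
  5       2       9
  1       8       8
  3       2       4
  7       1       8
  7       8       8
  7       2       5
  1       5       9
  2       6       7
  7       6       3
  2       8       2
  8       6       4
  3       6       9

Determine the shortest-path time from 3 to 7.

9 s

Shortest distances from 3:
3: 0
2: 4  (via 3)
8: 6  (via 2)
1: 8  (via 2)
6: 9  (via 3)
7: 9  (via 2)
Shortest route: 3–2–7 = 9 s.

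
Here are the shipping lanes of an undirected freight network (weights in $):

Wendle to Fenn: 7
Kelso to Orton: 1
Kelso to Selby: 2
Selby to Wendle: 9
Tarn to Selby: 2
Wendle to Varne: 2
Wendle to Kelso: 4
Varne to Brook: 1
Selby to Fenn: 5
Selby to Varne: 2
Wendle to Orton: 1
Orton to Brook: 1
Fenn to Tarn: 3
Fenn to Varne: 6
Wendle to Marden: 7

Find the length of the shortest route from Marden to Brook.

$9

Running Dijkstra from Marden:
Marden: 0
Wendle: 7  (via Marden)
Orton: 8  (via Wendle)
Varne: 9  (via Wendle)
Brook: 9  (via Orton)
Shortest route: Marden → Wendle → Orton → Brook = $9.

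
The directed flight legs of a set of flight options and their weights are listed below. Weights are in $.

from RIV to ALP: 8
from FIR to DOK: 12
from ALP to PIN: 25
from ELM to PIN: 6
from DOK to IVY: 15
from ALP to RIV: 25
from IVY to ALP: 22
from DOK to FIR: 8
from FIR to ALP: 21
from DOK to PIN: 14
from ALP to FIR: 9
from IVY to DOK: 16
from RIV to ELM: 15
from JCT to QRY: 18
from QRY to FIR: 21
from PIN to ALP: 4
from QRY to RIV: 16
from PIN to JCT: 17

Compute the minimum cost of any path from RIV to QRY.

$56

Candidate routes:
RIV → ALP → PIN → JCT → QRY: 8+25+17+18 = 68
RIV → ELM → PIN → JCT → QRY: 15+6+17+18 = 56
Cheapest is RIV → ELM → PIN → JCT → QRY at $56.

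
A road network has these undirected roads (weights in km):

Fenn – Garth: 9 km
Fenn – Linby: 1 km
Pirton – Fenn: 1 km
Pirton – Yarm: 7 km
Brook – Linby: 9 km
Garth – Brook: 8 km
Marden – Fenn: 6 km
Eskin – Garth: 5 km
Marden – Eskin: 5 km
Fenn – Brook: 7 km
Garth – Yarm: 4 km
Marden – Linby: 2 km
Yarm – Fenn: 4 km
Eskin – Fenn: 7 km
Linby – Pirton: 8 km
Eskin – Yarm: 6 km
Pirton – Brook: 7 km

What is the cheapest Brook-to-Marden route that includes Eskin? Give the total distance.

Shortest Brook→Eskin: Brook–Garth–Eskin = 13
Shortest Eskin→Marden: Eskin–Marden = 5
Total via Eskin: 13 + 5 = 18 km.

18 km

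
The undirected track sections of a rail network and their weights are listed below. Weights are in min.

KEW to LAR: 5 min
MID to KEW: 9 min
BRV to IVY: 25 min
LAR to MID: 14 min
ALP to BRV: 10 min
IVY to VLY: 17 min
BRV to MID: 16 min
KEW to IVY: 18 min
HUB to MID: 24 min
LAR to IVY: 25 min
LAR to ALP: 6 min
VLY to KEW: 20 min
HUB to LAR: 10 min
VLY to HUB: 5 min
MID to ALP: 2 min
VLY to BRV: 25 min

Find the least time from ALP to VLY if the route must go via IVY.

Shortest ALP→IVY: ALP–MID–KEW–IVY = 29
Best IVY to VLY: IVY–VLY costing 17
Total via IVY: 29 + 17 = 46 min.

46 min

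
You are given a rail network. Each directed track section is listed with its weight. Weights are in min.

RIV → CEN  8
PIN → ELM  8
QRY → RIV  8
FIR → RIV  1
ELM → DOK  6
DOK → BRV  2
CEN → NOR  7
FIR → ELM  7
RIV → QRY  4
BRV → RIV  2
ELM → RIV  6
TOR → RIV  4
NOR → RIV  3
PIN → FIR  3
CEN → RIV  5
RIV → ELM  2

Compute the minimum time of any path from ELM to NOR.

Enumerating some paths:
ELM → DOK → BRV → RIV → CEN → NOR: 6+2+2+8+7 = 25
ELM → RIV → CEN → NOR: 6+8+7 = 21
The minimum is 21 min via ELM → RIV → CEN → NOR.

21 min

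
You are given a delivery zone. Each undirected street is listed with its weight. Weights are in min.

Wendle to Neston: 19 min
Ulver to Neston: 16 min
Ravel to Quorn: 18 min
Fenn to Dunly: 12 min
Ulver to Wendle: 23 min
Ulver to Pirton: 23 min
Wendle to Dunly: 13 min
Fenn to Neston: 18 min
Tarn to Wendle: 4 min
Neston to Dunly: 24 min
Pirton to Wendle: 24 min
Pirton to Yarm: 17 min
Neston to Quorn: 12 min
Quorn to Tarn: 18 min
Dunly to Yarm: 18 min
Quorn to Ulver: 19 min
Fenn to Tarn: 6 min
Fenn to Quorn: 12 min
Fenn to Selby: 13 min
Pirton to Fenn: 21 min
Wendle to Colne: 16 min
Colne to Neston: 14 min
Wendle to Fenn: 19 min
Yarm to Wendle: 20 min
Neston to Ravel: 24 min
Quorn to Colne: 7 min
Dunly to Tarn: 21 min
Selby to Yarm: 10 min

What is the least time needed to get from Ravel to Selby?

Candidate routes:
Ravel - Neston - Fenn - Selby: 24+18+13 = 55
Ravel - Quorn - Fenn - Selby: 18+12+13 = 43
Cheapest is Ravel - Quorn - Fenn - Selby at 43 min.

43 min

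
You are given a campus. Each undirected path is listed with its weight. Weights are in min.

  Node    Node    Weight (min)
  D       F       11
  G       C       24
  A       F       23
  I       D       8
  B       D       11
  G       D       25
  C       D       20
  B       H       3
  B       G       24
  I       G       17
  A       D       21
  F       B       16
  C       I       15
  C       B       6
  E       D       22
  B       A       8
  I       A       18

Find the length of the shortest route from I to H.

22 min

Enumerating some paths:
I–D–C–B–H: 8+20+6+3 = 37
I–A–B–H: 18+8+3 = 29
I–D–B–H: 8+11+3 = 22
I–C–B–H: 15+6+3 = 24
Cheapest is I–D–B–H at 22 min.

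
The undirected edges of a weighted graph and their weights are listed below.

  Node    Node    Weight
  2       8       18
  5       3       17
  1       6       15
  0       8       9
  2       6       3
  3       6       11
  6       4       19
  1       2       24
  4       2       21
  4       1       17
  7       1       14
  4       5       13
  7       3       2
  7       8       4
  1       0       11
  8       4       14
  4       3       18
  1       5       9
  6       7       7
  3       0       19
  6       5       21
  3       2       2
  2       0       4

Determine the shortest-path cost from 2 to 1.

15

Settle nodes by increasing distance from 2:
2: 0
3: 2  (via 2)
6: 3  (via 2)
0: 4  (via 2)
7: 4  (via 3)
8: 8  (via 7)
1: 15  (via 0)
Shortest route: 2 → 0 → 1 = 15.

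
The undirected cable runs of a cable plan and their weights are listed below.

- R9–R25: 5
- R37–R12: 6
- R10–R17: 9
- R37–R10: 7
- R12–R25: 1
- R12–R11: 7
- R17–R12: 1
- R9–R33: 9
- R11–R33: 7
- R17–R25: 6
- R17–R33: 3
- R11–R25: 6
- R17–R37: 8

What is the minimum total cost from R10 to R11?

Compare a few routes:
R10 → R17 → R33 → R11: 9+3+7 = 19
R10 → R17 → R12 → R11: 9+1+7 = 17
Cheapest is R10 → R17 → R12 → R11 at 17.

17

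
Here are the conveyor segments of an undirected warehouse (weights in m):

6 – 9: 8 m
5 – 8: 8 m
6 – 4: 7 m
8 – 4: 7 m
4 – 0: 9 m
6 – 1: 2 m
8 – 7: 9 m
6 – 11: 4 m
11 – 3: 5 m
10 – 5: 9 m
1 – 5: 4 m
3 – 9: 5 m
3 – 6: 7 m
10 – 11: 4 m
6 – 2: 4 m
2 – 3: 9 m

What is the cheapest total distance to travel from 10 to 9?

Candidate routes:
10 → 11 → 6 → 9: 4+4+8 = 16
10 → 11 → 3 → 9: 4+5+5 = 14
Cheapest is 10 → 11 → 3 → 9 at 14 m.

14 m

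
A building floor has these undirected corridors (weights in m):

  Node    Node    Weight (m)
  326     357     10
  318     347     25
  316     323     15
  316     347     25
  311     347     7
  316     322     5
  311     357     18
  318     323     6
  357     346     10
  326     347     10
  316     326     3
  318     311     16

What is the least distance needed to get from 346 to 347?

Running Dijkstra from 346:
346: 0
357: 10  (via 346)
326: 20  (via 357)
316: 23  (via 326)
322: 28  (via 316)
311: 28  (via 357)
347: 30  (via 326)
Shortest route: 346–357–326–347 = 30 m.

30 m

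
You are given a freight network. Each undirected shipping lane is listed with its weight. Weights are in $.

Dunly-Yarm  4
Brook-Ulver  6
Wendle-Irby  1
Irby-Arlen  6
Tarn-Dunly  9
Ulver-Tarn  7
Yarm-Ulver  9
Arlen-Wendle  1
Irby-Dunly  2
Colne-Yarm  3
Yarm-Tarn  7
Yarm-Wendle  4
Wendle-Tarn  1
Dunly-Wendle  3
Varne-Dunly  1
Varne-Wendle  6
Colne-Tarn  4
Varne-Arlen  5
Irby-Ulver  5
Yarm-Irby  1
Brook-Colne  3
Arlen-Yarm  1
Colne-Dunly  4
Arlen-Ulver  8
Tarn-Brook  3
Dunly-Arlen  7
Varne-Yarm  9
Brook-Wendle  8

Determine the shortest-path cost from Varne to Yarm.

Compare a few routes:
Varne → Dunly → Irby → Yarm: 1+2+1 = 4
Varne → Dunly → Yarm: 1+4 = 5
Cheapest is Varne → Dunly → Irby → Yarm at $4.

$4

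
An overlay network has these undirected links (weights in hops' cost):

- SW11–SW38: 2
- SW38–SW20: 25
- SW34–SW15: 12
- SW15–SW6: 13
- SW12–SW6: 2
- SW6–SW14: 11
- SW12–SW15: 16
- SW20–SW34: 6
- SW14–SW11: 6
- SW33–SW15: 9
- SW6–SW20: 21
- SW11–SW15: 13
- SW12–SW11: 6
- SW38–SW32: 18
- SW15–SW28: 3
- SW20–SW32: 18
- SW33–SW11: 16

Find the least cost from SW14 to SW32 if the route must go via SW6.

Shortest SW14→SW6: SW14–SW6 = 11
Best SW6 to SW32: SW6–SW12–SW11–SW38–SW32 costing 28
Total via SW6: 11 + 28 = 39 hops' cost.

39 hops' cost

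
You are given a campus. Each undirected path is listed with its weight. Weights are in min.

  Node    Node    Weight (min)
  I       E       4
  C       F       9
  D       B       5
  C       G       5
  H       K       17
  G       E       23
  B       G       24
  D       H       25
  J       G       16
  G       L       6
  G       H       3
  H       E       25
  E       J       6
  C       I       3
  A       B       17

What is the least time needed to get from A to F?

55 min

Settle nodes by increasing distance from A:
A: 0
B: 17  (via A)
D: 22  (via B)
G: 41  (via B)
H: 44  (via G)
C: 46  (via G)
L: 47  (via G)
I: 49  (via C)
E: 53  (via I)
F: 55  (via C)
Shortest route: A–B–G–C–F = 55 min.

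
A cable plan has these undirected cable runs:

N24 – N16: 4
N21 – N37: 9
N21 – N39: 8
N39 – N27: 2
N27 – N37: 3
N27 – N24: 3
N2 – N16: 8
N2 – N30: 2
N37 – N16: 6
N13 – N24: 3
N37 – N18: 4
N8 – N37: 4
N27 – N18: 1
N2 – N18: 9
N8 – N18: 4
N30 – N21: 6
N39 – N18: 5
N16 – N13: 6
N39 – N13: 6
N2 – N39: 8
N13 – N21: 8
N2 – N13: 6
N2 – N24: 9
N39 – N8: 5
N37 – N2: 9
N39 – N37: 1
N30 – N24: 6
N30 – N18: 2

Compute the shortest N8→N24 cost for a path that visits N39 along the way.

10

Shortest N8→N39: N8–N39 = 5
Best N39 to N24: N39–N27–N24 costing 5
Total via N39: 5 + 5 = 10.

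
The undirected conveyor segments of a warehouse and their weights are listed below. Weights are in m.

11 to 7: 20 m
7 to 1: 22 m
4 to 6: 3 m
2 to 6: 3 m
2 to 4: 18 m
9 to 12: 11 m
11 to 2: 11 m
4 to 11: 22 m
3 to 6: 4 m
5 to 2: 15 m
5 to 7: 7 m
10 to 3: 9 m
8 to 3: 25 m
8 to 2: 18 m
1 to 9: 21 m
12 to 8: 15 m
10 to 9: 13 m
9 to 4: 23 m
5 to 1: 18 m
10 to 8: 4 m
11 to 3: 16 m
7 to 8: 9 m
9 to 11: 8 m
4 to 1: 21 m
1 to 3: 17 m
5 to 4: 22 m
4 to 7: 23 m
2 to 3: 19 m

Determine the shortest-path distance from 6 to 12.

Shortest distances from 6:
6: 0
2: 3  (via 6)
4: 3  (via 6)
3: 4  (via 6)
10: 13  (via 3)
11: 14  (via 2)
8: 17  (via 10)
5: 18  (via 2)
1: 21  (via 3)
9: 22  (via 11)
7: 25  (via 5)
12: 32  (via 8)
Shortest route: 6 → 3 → 10 → 8 → 12 = 32 m.

32 m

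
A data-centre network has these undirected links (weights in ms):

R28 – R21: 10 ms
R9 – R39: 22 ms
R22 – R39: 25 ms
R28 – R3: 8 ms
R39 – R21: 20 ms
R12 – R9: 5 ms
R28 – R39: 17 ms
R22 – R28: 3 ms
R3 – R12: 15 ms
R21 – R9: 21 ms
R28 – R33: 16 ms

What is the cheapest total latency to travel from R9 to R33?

Running Dijkstra from R9:
R9: 0
R12: 5  (via R9)
R3: 20  (via R12)
R21: 21  (via R9)
R39: 22  (via R9)
R28: 28  (via R3)
R22: 31  (via R28)
R33: 44  (via R28)
Shortest route: R9 → R12 → R3 → R28 → R33 = 44 ms.

44 ms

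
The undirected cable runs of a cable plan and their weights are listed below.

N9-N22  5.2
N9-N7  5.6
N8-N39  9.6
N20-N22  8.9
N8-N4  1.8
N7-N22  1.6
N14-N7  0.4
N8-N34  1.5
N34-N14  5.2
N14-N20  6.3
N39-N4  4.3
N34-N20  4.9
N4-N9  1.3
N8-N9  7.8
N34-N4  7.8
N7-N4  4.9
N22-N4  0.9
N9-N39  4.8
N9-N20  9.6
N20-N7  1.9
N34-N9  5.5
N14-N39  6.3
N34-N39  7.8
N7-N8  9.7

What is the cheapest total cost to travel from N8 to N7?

4.3

Running Dijkstra from N8:
N8: 0
N34: 1.5  (via N8)
N4: 1.8  (via N8)
N22: 2.7  (via N4)
N9: 3.1  (via N4)
N7: 4.3  (via N22)
Shortest route: N8 → N4 → N22 → N7 = 4.3.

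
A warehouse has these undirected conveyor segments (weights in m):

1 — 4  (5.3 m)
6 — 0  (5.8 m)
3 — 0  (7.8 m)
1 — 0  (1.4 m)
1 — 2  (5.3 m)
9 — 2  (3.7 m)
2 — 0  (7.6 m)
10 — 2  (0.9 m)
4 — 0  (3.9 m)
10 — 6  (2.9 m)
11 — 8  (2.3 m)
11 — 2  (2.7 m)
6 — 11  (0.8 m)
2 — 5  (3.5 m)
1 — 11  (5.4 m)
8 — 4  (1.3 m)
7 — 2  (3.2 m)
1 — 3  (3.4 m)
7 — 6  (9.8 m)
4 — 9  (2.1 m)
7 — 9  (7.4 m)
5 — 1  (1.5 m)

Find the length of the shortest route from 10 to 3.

Enumerating some paths:
10 - 2 - 11 - 1 - 3: 0.9+2.7+5.4+3.4 = 12.4
10 - 2 - 1 - 3: 0.9+5.3+3.4 = 9.6
10 - 6 - 11 - 1 - 3: 2.9+0.8+5.4+3.4 = 12.5
10 - 2 - 5 - 1 - 3: 0.9+3.5+1.5+3.4 = 9.3
Cheapest is 10 - 2 - 5 - 1 - 3 at 9.3 m.

9.3 m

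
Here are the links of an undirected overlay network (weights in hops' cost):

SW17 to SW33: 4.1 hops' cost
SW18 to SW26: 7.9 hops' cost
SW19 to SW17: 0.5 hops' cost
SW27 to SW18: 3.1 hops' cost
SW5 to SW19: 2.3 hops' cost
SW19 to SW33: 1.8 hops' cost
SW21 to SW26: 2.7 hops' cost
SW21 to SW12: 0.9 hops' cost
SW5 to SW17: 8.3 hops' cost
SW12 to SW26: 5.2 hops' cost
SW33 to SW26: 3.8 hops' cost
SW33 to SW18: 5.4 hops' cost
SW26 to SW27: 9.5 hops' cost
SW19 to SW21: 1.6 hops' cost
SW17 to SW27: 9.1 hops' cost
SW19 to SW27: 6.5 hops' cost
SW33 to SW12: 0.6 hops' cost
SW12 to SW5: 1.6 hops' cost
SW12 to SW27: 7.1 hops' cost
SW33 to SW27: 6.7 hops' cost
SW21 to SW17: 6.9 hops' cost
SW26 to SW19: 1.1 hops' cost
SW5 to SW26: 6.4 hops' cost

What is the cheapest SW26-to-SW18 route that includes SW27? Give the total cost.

Best SW26 to SW27: SW26 → SW19 → SW27 costing 7.6
Shortest SW27→SW18: SW27 → SW18 = 3.1
Total via SW27: 7.6 + 3.1 = 10.7 hops' cost.

10.7 hops' cost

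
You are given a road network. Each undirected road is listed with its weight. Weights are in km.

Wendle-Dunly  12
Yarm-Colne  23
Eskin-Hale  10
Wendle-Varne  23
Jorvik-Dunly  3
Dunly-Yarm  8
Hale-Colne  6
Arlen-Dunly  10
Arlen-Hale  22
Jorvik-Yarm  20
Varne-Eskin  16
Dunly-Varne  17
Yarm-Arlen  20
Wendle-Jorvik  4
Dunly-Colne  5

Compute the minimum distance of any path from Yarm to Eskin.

29 km

Shortest distances from Yarm:
Yarm: 0
Dunly: 8  (via Yarm)
Jorvik: 11  (via Dunly)
Colne: 13  (via Dunly)
Wendle: 15  (via Jorvik)
Arlen: 18  (via Dunly)
Hale: 19  (via Colne)
Varne: 25  (via Dunly)
Eskin: 29  (via Hale)
Shortest route: Yarm → Dunly → Colne → Hale → Eskin = 29 km.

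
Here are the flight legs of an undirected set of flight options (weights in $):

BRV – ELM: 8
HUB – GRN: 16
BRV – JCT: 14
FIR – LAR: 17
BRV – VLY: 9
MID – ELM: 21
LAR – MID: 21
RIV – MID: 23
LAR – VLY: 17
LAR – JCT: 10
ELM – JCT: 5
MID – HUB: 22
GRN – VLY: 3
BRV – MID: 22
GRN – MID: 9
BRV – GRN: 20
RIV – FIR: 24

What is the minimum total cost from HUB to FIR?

$53

Compare a few routes:
HUB - GRN - VLY - LAR - FIR: 16+3+17+17 = 53
HUB - MID - LAR - FIR: 22+21+17 = 60
HUB - GRN - MID - LAR - FIR: 16+9+21+17 = 63
HUB - GRN - VLY - BRV - ELM - JCT - LAR - FIR: 16+3+9+8+5+10+17 = 68
The minimum is $53 via HUB - GRN - VLY - LAR - FIR.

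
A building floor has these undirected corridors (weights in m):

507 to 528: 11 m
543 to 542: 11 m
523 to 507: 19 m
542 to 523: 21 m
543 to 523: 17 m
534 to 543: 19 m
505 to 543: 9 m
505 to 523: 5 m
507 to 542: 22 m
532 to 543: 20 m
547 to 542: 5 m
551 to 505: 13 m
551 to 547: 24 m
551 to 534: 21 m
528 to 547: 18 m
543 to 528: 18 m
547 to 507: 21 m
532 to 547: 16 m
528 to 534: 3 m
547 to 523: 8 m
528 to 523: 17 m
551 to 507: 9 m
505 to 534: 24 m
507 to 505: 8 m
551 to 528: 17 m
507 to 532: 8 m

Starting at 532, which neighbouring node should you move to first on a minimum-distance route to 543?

543

Enumerating some paths:
532 → 543: 20 = 20
532 → 507 → 505 → 543: 8+8+9 = 25
Cheapest is 532 → 543 at 20 m.
So from 532 the first move is to 543.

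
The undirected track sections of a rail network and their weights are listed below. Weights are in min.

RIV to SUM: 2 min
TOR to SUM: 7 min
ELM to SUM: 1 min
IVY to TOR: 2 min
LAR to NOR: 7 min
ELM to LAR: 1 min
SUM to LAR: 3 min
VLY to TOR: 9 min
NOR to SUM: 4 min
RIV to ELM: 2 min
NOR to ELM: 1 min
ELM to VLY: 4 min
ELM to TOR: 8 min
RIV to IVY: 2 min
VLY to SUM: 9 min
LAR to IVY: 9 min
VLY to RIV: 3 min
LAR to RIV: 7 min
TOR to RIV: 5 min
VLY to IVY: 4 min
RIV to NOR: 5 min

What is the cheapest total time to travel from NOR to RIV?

Running Dijkstra from NOR:
NOR: 0
ELM: 1  (via NOR)
SUM: 2  (via ELM)
LAR: 2  (via ELM)
RIV: 3  (via ELM)
Shortest route: NOR → ELM → RIV = 3 min.

3 min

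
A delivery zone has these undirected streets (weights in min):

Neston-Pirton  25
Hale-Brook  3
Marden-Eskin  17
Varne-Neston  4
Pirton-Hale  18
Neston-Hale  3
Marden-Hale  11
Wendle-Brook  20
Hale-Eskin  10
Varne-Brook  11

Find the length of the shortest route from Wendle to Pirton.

Settle nodes by increasing distance from Wendle:
Wendle: 0
Brook: 20  (via Wendle)
Hale: 23  (via Brook)
Neston: 26  (via Hale)
Varne: 30  (via Neston)
Eskin: 33  (via Hale)
Marden: 34  (via Hale)
Pirton: 41  (via Hale)
Shortest route: Wendle–Brook–Hale–Pirton = 41 min.

41 min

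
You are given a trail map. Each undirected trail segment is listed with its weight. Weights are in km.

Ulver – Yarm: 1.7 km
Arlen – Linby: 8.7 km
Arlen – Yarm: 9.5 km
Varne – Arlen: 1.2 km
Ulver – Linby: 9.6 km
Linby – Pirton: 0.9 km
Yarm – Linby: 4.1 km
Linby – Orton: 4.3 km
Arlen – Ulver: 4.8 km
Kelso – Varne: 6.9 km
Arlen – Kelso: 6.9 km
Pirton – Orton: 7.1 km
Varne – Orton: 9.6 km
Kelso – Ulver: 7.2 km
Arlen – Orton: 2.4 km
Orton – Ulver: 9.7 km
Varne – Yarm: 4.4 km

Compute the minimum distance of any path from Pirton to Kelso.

13.9 km

Candidate routes:
Pirton - Linby - Yarm - Ulver - Kelso: 0.9+4.1+1.7+7.2 = 13.9
Pirton - Linby - Orton - Arlen - Kelso: 0.9+4.3+2.4+6.9 = 14.5
The minimum is 13.9 km via Pirton - Linby - Yarm - Ulver - Kelso.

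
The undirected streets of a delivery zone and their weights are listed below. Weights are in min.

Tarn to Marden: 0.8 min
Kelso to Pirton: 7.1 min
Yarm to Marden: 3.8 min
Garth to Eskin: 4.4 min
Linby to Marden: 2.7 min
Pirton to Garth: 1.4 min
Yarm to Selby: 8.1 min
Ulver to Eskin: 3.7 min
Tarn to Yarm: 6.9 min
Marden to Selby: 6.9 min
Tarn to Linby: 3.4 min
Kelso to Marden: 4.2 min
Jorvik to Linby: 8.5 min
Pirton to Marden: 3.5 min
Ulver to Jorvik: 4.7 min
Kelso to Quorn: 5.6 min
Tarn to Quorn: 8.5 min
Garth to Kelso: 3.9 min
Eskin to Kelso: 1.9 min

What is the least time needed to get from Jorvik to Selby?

Running Dijkstra from Jorvik:
Jorvik: 0
Ulver: 4.7  (via Jorvik)
Eskin: 8.4  (via Ulver)
Linby: 8.5  (via Jorvik)
Kelso: 10.3  (via Eskin)
Marden: 11.2  (via Linby)
Tarn: 11.9  (via Linby)
Garth: 12.8  (via Eskin)
Pirton: 14.2  (via Garth)
Yarm: 15  (via Marden)
Quorn: 15.9  (via Kelso)
Selby: 18.1  (via Marden)
Shortest route: Jorvik → Linby → Marden → Selby = 18.1 min.

18.1 min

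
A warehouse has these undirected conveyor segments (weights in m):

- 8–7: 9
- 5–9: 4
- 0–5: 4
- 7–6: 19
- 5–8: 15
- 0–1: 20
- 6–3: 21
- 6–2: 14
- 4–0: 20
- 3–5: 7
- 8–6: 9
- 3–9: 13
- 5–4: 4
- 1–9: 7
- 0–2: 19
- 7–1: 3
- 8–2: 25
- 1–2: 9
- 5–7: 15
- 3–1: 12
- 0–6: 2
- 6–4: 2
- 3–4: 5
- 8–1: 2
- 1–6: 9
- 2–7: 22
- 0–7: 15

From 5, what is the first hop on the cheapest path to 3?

Compare a few routes:
5–0–6–4–3: 4+2+2+5 = 13
5–3: 7 = 7
5–4–3: 4+5 = 9
The minimum is 7 m via 5–3.
So from 5 the first move is to 3.

3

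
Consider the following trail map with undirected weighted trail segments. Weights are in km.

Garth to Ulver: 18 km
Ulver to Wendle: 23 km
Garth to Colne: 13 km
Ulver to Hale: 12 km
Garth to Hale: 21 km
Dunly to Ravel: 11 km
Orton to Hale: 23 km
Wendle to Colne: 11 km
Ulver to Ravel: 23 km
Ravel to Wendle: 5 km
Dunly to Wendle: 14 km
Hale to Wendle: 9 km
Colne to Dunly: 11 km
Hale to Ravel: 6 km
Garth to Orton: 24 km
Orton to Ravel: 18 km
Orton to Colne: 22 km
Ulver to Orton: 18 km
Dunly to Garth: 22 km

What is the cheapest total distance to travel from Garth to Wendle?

Shortest distances from Garth:
Garth: 0
Colne: 13  (via Garth)
Ulver: 18  (via Garth)
Hale: 21  (via Garth)
Dunly: 22  (via Garth)
Orton: 24  (via Garth)
Wendle: 24  (via Colne)
Shortest route: Garth–Colne–Wendle = 24 km.

24 km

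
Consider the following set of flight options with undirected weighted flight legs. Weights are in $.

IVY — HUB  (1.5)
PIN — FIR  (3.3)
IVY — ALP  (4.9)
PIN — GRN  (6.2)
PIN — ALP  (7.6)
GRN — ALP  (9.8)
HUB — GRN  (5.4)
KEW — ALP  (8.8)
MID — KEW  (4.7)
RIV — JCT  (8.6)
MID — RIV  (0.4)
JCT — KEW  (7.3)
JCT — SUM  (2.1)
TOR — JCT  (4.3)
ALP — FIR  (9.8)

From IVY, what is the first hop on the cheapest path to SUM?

Enumerating some paths:
IVY - ALP - KEW - JCT - SUM: 4.9+8.8+7.3+2.1 = 23.1
IVY - HUB - GRN - PIN - ALP - KEW - JCT - SUM: 1.5+5.4+6.2+7.6+8.8+7.3+2.1 = 38.9
IVY - ALP - KEW - MID - RIV - JCT - SUM: 4.9+8.8+4.7+0.4+8.6+2.1 = 29.5
IVY - HUB - GRN - ALP - KEW - JCT - SUM: 1.5+5.4+9.8+8.8+7.3+2.1 = 34.9
Cheapest is IVY - ALP - KEW - JCT - SUM at $23.1.
So from IVY the first move is to ALP.

ALP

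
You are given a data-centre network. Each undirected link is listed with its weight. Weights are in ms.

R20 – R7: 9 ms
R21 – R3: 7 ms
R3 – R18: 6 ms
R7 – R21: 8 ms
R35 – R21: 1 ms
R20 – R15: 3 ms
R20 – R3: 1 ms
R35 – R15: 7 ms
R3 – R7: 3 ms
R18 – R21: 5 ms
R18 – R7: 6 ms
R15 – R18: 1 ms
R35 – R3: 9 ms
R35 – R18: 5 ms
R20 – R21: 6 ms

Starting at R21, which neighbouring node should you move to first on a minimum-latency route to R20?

R20

Enumerating some paths:
R21–R3–R20: 7+1 = 8
R21–R20: 6 = 6
The minimum is 6 ms via R21–R20.
So from R21 the first move is to R20.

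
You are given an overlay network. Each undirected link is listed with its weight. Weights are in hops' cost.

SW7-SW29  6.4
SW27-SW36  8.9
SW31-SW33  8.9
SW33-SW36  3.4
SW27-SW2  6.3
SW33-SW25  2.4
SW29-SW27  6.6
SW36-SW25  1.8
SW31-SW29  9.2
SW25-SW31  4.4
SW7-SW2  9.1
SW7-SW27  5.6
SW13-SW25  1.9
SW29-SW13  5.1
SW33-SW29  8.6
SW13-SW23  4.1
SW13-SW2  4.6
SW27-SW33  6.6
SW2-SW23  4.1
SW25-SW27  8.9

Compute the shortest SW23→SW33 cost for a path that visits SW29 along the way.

17.8 hops' cost

Best SW23 to SW29: SW23–SW13–SW29 costing 9.2
Best SW29 to SW33: SW29–SW33 costing 8.6
Total via SW29: 9.2 + 8.6 = 17.8 hops' cost.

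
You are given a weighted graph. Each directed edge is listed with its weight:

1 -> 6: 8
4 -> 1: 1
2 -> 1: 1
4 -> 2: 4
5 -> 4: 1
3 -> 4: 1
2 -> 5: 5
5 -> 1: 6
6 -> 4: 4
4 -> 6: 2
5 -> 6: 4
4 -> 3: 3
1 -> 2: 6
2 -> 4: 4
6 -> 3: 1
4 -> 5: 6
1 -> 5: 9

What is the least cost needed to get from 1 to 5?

Enumerating some paths:
1 → 2 → 5: 6+5 = 11
1 → 5: 9 = 9
1 → 6 → 3 → 4 → 5: 8+1+1+6 = 16
Cheapest is 1 → 5 at 9.

9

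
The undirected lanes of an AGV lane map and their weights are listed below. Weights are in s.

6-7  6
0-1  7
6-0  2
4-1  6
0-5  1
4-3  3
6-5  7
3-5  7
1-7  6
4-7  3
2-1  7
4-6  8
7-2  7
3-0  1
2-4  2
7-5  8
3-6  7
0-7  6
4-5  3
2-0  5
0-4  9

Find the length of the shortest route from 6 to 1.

9 s

Enumerating some paths:
6 - 0 - 3 - 4 - 1: 2+1+3+6 = 12
6 - 0 - 5 - 4 - 1: 2+1+3+6 = 12
6 - 0 - 1: 2+7 = 9
Cheapest is 6 - 0 - 1 at 9 s.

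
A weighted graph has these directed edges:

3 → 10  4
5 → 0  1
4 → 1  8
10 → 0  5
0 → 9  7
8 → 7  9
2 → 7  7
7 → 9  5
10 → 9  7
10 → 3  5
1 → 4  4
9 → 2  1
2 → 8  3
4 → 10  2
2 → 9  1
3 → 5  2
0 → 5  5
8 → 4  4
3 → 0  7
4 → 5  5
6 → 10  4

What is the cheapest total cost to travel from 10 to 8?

Enumerating some paths:
10 → 3 → 5 → 0 → 9 → 2 → 8: 5+2+1+7+1+3 = 19
10 → 9 → 2 → 8: 7+1+3 = 11
10 → 0 → 9 → 2 → 8: 5+7+1+3 = 16
The minimum is 11 via 10 → 9 → 2 → 8.

11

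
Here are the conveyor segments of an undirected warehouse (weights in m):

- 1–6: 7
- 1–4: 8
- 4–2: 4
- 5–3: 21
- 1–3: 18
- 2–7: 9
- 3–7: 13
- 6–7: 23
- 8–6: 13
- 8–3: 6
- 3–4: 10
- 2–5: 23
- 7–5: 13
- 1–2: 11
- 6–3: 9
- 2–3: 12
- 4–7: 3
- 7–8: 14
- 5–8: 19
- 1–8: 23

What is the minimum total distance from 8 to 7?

Enumerating some paths:
8 - 7: 14 = 14
8 - 3 - 4 - 7: 6+10+3 = 19
8 - 3 - 7: 6+13 = 19
Cheapest is 8 - 7 at 14 m.

14 m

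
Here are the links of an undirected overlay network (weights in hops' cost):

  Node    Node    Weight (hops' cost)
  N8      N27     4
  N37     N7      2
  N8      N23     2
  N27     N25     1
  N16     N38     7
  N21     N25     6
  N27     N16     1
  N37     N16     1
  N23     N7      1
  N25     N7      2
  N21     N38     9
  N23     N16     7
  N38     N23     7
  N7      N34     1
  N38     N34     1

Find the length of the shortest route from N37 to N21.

Settle nodes by increasing distance from N37:
N37: 0
N16: 1  (via N37)
N7: 2  (via N37)
N27: 2  (via N16)
N25: 3  (via N27)
N23: 3  (via N7)
N34: 3  (via N7)
N38: 4  (via N34)
N8: 5  (via N23)
N21: 9  (via N25)
Shortest route: N37–N16–N27–N25–N21 = 9 hops' cost.

9 hops' cost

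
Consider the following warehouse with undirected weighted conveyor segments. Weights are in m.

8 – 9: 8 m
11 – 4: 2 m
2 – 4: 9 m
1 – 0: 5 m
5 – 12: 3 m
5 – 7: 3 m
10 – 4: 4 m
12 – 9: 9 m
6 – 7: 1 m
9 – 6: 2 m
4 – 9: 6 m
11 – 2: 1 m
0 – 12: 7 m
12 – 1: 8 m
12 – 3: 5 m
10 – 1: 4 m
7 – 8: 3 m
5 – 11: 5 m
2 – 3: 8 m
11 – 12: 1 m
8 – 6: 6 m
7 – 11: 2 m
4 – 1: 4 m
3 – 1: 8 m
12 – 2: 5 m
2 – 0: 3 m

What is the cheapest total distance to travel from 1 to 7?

8 m

Settle nodes by increasing distance from 1:
1: 0
4: 4  (via 1)
10: 4  (via 1)
0: 5  (via 1)
11: 6  (via 4)
2: 7  (via 11)
12: 7  (via 11)
3: 8  (via 1)
7: 8  (via 11)
Shortest route: 1 → 4 → 11 → 7 = 8 m.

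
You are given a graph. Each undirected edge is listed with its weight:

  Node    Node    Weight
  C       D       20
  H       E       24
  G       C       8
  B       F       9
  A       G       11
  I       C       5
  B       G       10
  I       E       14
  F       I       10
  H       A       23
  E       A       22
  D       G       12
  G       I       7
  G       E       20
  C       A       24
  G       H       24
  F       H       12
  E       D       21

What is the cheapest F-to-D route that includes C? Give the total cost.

Shortest F→C: F → I → C = 15
Shortest C→D: C → D = 20
Total via C: 15 + 20 = 35.

35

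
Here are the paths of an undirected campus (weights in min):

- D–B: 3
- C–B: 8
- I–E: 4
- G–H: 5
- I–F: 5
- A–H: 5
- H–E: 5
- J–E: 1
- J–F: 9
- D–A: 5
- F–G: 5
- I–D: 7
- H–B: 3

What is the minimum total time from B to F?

13 min

Enumerating some paths:
B → H → G → F: 3+5+5 = 13
B → D → I → F: 3+7+5 = 15
B → H → E → I → F: 3+5+4+5 = 17
Cheapest is B → H → G → F at 13 min.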